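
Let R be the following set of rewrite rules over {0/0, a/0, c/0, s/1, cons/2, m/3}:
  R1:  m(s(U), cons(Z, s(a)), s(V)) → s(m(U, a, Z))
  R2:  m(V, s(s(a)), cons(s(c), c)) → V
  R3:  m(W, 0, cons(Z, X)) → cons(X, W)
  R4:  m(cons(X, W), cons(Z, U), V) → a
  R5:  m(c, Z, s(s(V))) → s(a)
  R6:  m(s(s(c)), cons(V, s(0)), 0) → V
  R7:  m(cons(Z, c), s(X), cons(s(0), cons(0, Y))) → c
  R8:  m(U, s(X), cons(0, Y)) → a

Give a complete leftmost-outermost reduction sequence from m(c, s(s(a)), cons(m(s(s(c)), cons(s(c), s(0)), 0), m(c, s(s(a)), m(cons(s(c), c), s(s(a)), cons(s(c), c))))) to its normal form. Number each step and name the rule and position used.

1. m(c, s(s(a)), cons(m(s(s(c)), cons(s(c), s(0)), 0), m(c, s(s(a)), m(cons(s(c), c), s(s(a)), cons(s(c), c)))))  →  m(c, s(s(a)), cons(s(c), m(c, s(s(a)), m(cons(s(c), c), s(s(a)), cons(s(c), c)))))   [R6 at 3.1]
2. m(c, s(s(a)), cons(s(c), m(c, s(s(a)), m(cons(s(c), c), s(s(a)), cons(s(c), c)))))  →  m(c, s(s(a)), cons(s(c), m(c, s(s(a)), cons(s(c), c))))   [R2 at 3.2.3]
3. m(c, s(s(a)), cons(s(c), m(c, s(s(a)), cons(s(c), c))))  →  m(c, s(s(a)), cons(s(c), c))   [R2 at 3.2]
4. m(c, s(s(a)), cons(s(c), c))  →  c   [R2 at ε]

c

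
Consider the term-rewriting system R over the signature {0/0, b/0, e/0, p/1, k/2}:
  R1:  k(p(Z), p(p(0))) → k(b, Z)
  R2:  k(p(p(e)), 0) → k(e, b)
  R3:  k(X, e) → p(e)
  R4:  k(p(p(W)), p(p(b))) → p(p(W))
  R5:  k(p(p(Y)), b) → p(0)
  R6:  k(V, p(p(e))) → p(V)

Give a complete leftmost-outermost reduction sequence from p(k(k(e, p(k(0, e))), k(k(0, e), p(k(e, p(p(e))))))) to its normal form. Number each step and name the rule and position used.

1. p(k(k(e, p(k(0, e))), k(k(0, e), p(k(e, p(p(e)))))))  →  p(k(k(e, p(p(e))), k(k(0, e), p(k(e, p(p(e)))))))   [R3 at 1.1.2.1]
2. p(k(k(e, p(p(e))), k(k(0, e), p(k(e, p(p(e)))))))  →  p(k(p(e), k(k(0, e), p(k(e, p(p(e)))))))   [R6 at 1.1]
3. p(k(p(e), k(k(0, e), p(k(e, p(p(e)))))))  →  p(k(p(e), k(p(e), p(k(e, p(p(e)))))))   [R3 at 1.2.1]
4. p(k(p(e), k(p(e), p(k(e, p(p(e)))))))  →  p(k(p(e), k(p(e), p(p(e)))))   [R6 at 1.2.2.1]
5. p(k(p(e), k(p(e), p(p(e)))))  →  p(k(p(e), p(p(e))))   [R6 at 1.2]
6. p(k(p(e), p(p(e))))  →  p(p(p(e)))   [R6 at 1]

p(p(p(e)))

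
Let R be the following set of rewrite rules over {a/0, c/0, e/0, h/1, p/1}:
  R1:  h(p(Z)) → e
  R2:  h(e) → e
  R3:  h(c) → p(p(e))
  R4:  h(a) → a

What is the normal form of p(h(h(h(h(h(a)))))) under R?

p(a)

1. p(h(h(h(h(h(a))))))  →  p(h(h(h(h(a)))))   [R4 at 1.1.1.1.1]
2. p(h(h(h(h(a)))))  →  p(h(h(h(a))))   [R4 at 1.1.1.1]
3. p(h(h(h(a))))  →  p(h(h(a)))   [R4 at 1.1.1]
4. p(h(h(a)))  →  p(h(a))   [R4 at 1.1]
5. p(h(a))  →  p(a)   [R4 at 1]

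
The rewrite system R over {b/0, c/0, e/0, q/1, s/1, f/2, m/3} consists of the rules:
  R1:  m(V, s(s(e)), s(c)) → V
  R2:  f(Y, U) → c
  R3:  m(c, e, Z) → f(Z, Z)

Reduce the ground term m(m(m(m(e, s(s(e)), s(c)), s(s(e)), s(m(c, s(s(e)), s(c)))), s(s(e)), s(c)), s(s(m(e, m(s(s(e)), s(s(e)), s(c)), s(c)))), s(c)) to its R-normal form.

1. m(m(m(m(e, s(s(e)), s(c)), s(s(e)), s(m(c, s(s(e)), s(c)))), s(s(e)), s(c)), s(s(m(e, m(s(s(e)), s(s(e)), s(c)), s(c)))), s(c))  →  m(m(m(e, s(s(e)), s(c)), s(s(e)), s(m(c, s(s(e)), s(c)))), s(s(m(e, m(s(s(e)), s(s(e)), s(c)), s(c)))), s(c))   [R1 at 1]
2. m(m(m(e, s(s(e)), s(c)), s(s(e)), s(m(c, s(s(e)), s(c)))), s(s(m(e, m(s(s(e)), s(s(e)), s(c)), s(c)))), s(c))  →  m(m(e, s(s(e)), s(m(c, s(s(e)), s(c)))), s(s(m(e, m(s(s(e)), s(s(e)), s(c)), s(c)))), s(c))   [R1 at 1.1]
3. m(m(e, s(s(e)), s(m(c, s(s(e)), s(c)))), s(s(m(e, m(s(s(e)), s(s(e)), s(c)), s(c)))), s(c))  →  m(m(e, s(s(e)), s(c)), s(s(m(e, m(s(s(e)), s(s(e)), s(c)), s(c)))), s(c))   [R1 at 1.3.1]
4. m(m(e, s(s(e)), s(c)), s(s(m(e, m(s(s(e)), s(s(e)), s(c)), s(c)))), s(c))  →  m(e, s(s(m(e, m(s(s(e)), s(s(e)), s(c)), s(c)))), s(c))   [R1 at 1]
5. m(e, s(s(m(e, m(s(s(e)), s(s(e)), s(c)), s(c)))), s(c))  →  m(e, s(s(m(e, s(s(e)), s(c)))), s(c))   [R1 at 2.1.1.2]
6. m(e, s(s(m(e, s(s(e)), s(c)))), s(c))  →  m(e, s(s(e)), s(c))   [R1 at 2.1.1]
7. m(e, s(s(e)), s(c))  →  e   [R1 at ε]

e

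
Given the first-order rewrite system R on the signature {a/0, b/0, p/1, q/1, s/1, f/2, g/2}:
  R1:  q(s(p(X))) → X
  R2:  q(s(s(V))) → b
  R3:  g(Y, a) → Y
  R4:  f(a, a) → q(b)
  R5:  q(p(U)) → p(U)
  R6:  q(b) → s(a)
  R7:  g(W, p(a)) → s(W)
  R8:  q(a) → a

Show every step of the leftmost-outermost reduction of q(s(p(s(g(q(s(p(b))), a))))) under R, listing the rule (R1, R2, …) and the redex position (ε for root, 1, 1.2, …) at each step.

s(b)

1. q(s(p(s(g(q(s(p(b))), a)))))  →  s(g(q(s(p(b))), a))   [R1 at ε]
2. s(g(q(s(p(b))), a))  →  s(q(s(p(b))))   [R3 at 1]
3. s(q(s(p(b))))  →  s(b)   [R1 at 1]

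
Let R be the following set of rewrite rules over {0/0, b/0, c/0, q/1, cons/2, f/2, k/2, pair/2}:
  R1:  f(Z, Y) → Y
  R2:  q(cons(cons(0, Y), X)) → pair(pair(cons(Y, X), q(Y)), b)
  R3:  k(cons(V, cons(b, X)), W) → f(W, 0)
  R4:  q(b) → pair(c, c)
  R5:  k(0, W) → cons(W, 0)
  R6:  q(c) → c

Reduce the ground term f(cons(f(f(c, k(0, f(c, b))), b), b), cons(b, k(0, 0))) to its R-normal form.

cons(b, cons(0, 0))

1. f(cons(f(f(c, k(0, f(c, b))), b), b), cons(b, k(0, 0)))  →  cons(b, k(0, 0))   [R1 at ε]
2. cons(b, k(0, 0))  →  cons(b, cons(0, 0))   [R5 at 2]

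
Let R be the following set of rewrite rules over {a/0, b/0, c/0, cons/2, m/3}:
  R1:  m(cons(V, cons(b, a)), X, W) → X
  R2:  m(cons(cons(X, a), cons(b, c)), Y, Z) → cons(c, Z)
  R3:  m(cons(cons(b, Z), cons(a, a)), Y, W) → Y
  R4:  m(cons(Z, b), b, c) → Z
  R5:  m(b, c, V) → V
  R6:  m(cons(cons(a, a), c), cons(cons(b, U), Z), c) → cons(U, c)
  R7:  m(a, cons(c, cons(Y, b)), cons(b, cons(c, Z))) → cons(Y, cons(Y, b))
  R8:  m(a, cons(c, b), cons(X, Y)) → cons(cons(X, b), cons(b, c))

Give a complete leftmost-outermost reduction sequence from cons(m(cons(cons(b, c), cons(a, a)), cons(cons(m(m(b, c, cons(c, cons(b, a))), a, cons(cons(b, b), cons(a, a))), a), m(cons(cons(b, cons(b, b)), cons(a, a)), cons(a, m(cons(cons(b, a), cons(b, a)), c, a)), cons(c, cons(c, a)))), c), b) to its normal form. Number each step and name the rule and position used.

1. cons(m(cons(cons(b, c), cons(a, a)), cons(cons(m(m(b, c, cons(c, cons(b, a))), a, cons(cons(b, b), cons(a, a))), a), m(cons(cons(b, cons(b, b)), cons(a, a)), cons(a, m(cons(cons(b, a), cons(b, a)), c, a)), cons(c, cons(c, a)))), c), b)  →  cons(cons(cons(m(m(b, c, cons(c, cons(b, a))), a, cons(cons(b, b), cons(a, a))), a), m(cons(cons(b, cons(b, b)), cons(a, a)), cons(a, m(cons(cons(b, a), cons(b, a)), c, a)), cons(c, cons(c, a)))), b)   [R3 at 1]
2. cons(cons(cons(m(m(b, c, cons(c, cons(b, a))), a, cons(cons(b, b), cons(a, a))), a), m(cons(cons(b, cons(b, b)), cons(a, a)), cons(a, m(cons(cons(b, a), cons(b, a)), c, a)), cons(c, cons(c, a)))), b)  →  cons(cons(cons(m(cons(c, cons(b, a)), a, cons(cons(b, b), cons(a, a))), a), m(cons(cons(b, cons(b, b)), cons(a, a)), cons(a, m(cons(cons(b, a), cons(b, a)), c, a)), cons(c, cons(c, a)))), b)   [R5 at 1.1.1.1]
3. cons(cons(cons(m(cons(c, cons(b, a)), a, cons(cons(b, b), cons(a, a))), a), m(cons(cons(b, cons(b, b)), cons(a, a)), cons(a, m(cons(cons(b, a), cons(b, a)), c, a)), cons(c, cons(c, a)))), b)  →  cons(cons(cons(a, a), m(cons(cons(b, cons(b, b)), cons(a, a)), cons(a, m(cons(cons(b, a), cons(b, a)), c, a)), cons(c, cons(c, a)))), b)   [R1 at 1.1.1]
4. cons(cons(cons(a, a), m(cons(cons(b, cons(b, b)), cons(a, a)), cons(a, m(cons(cons(b, a), cons(b, a)), c, a)), cons(c, cons(c, a)))), b)  →  cons(cons(cons(a, a), cons(a, m(cons(cons(b, a), cons(b, a)), c, a))), b)   [R3 at 1.2]
5. cons(cons(cons(a, a), cons(a, m(cons(cons(b, a), cons(b, a)), c, a))), b)  →  cons(cons(cons(a, a), cons(a, c)), b)   [R1 at 1.2.2]

cons(cons(cons(a, a), cons(a, c)), b)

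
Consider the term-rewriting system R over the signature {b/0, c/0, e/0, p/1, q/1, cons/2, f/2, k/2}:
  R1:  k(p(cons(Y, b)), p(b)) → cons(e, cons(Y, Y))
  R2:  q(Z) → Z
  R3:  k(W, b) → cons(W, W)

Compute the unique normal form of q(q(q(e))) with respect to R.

1. q(q(q(e)))  →  q(q(e))   [R2 at ε]
2. q(q(e))  →  q(e)   [R2 at ε]
3. q(e)  →  e   [R2 at ε]

e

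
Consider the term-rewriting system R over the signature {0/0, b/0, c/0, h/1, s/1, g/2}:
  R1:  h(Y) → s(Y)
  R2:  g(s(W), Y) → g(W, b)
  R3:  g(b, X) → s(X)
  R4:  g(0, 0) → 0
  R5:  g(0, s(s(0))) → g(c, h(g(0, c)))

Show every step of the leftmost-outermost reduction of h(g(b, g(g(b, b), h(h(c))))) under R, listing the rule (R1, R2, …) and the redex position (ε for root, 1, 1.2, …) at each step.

s(s(s(b)))

1. h(g(b, g(g(b, b), h(h(c)))))  →  s(g(b, g(g(b, b), h(h(c)))))   [R1 at ε]
2. s(g(b, g(g(b, b), h(h(c)))))  →  s(s(g(g(b, b), h(h(c)))))   [R3 at 1]
3. s(s(g(g(b, b), h(h(c)))))  →  s(s(g(s(b), h(h(c)))))   [R3 at 1.1.1]
4. s(s(g(s(b), h(h(c)))))  →  s(s(g(b, b)))   [R2 at 1.1]
5. s(s(g(b, b)))  →  s(s(s(b)))   [R3 at 1.1]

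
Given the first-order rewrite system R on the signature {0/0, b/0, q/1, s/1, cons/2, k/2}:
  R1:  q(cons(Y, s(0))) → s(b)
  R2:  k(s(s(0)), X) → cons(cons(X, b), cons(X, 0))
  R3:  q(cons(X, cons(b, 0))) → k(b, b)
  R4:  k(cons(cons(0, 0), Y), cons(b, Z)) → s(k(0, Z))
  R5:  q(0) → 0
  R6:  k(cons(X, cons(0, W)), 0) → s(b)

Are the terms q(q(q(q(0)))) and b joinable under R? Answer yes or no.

Reduce t₁ = q(q(q(q(0)))):
1. q(q(q(q(0))))  →  q(q(q(0)))   [R5 at 1.1.1]
2. q(q(q(0)))  →  q(q(0))   [R5 at 1.1]
3. q(q(0))  →  q(0)   [R5 at 1]
4. q(0)  →  0   [R5 at ε]

Reduce t₂ = b:

no — NF(t₁) = 0, NF(t₂) = b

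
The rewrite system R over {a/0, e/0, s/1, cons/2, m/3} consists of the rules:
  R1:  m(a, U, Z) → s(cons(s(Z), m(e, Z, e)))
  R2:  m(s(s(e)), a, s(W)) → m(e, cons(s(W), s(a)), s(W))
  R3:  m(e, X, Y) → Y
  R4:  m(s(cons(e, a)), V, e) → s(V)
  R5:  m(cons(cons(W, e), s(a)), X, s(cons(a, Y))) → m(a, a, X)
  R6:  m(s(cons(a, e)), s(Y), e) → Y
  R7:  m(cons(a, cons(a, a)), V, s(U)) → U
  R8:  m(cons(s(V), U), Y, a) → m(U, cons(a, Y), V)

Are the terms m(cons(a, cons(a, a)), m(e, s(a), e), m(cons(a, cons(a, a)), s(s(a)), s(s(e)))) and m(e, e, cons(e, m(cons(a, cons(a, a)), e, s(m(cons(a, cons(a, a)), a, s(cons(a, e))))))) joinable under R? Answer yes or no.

Reduce t₁ = m(cons(a, cons(a, a)), m(e, s(a), e), m(cons(a, cons(a, a)), s(s(a)), s(s(e)))):
1. m(cons(a, cons(a, a)), m(e, s(a), e), m(cons(a, cons(a, a)), s(s(a)), s(s(e))))  →  m(cons(a, cons(a, a)), e, m(cons(a, cons(a, a)), s(s(a)), s(s(e))))   [R3 at 2]
2. m(cons(a, cons(a, a)), e, m(cons(a, cons(a, a)), s(s(a)), s(s(e))))  →  m(cons(a, cons(a, a)), e, s(e))   [R7 at 3]
3. m(cons(a, cons(a, a)), e, s(e))  →  e   [R7 at ε]

Reduce t₂ = m(e, e, cons(e, m(cons(a, cons(a, a)), e, s(m(cons(a, cons(a, a)), a, s(cons(a, e))))))):
1. m(e, e, cons(e, m(cons(a, cons(a, a)), e, s(m(cons(a, cons(a, a)), a, s(cons(a, e)))))))  →  cons(e, m(cons(a, cons(a, a)), e, s(m(cons(a, cons(a, a)), a, s(cons(a, e))))))   [R3 at ε]
2. cons(e, m(cons(a, cons(a, a)), e, s(m(cons(a, cons(a, a)), a, s(cons(a, e))))))  →  cons(e, m(cons(a, cons(a, a)), a, s(cons(a, e))))   [R7 at 2]
3. cons(e, m(cons(a, cons(a, a)), a, s(cons(a, e))))  →  cons(e, cons(a, e))   [R7 at 2]

no — NF(t₁) = e, NF(t₂) = cons(e, cons(a, e))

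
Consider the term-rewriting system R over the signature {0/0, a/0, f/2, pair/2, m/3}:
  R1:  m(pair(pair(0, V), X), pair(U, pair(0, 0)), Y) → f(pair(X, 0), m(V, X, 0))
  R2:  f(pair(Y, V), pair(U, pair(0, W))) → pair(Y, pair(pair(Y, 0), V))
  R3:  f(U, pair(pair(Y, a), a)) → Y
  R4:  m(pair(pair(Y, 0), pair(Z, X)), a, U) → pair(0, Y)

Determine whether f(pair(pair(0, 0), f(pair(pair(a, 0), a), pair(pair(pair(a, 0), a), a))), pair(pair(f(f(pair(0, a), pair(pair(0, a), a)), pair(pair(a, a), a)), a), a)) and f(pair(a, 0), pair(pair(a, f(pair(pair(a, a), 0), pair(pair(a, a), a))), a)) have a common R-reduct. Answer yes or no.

yes — NF(t₁) = a, NF(t₂) = a

Reduce t₁ = f(pair(pair(0, 0), f(pair(pair(a, 0), a), pair(pair(pair(a, 0), a), a))), pair(pair(f(f(pair(0, a), pair(pair(0, a), a)), pair(pair(a, a), a)), a), a)):
1. f(pair(pair(0, 0), f(pair(pair(a, 0), a), pair(pair(pair(a, 0), a), a))), pair(pair(f(f(pair(0, a), pair(pair(0, a), a)), pair(pair(a, a), a)), a), a))  →  f(f(pair(0, a), pair(pair(0, a), a)), pair(pair(a, a), a))   [R3 at ε]
2. f(f(pair(0, a), pair(pair(0, a), a)), pair(pair(a, a), a))  →  a   [R3 at ε]

Reduce t₂ = f(pair(a, 0), pair(pair(a, f(pair(pair(a, a), 0), pair(pair(a, a), a))), a)):
1. f(pair(a, 0), pair(pair(a, f(pair(pair(a, a), 0), pair(pair(a, a), a))), a))  →  f(pair(a, 0), pair(pair(a, a), a))   [R3 at 2.1.2]
2. f(pair(a, 0), pair(pair(a, a), a))  →  a   [R3 at ε]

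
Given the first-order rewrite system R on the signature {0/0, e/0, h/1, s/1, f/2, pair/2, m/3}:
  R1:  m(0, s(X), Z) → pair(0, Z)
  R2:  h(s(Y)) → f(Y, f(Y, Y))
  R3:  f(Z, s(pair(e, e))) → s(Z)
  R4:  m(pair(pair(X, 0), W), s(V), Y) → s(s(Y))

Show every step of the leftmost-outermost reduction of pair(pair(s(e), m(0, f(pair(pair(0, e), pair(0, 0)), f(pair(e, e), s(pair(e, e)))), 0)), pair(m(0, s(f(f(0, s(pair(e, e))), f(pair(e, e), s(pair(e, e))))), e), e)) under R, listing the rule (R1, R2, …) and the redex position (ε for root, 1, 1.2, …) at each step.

pair(pair(s(e), pair(0, 0)), pair(pair(0, e), e))

1. pair(pair(s(e), m(0, f(pair(pair(0, e), pair(0, 0)), f(pair(e, e), s(pair(e, e)))), 0)), pair(m(0, s(f(f(0, s(pair(e, e))), f(pair(e, e), s(pair(e, e))))), e), e))  →  pair(pair(s(e), m(0, f(pair(pair(0, e), pair(0, 0)), s(pair(e, e))), 0)), pair(m(0, s(f(f(0, s(pair(e, e))), f(pair(e, e), s(pair(e, e))))), e), e))   [R3 at 1.2.2.2]
2. pair(pair(s(e), m(0, f(pair(pair(0, e), pair(0, 0)), s(pair(e, e))), 0)), pair(m(0, s(f(f(0, s(pair(e, e))), f(pair(e, e), s(pair(e, e))))), e), e))  →  pair(pair(s(e), m(0, s(pair(pair(0, e), pair(0, 0))), 0)), pair(m(0, s(f(f(0, s(pair(e, e))), f(pair(e, e), s(pair(e, e))))), e), e))   [R3 at 1.2.2]
3. pair(pair(s(e), m(0, s(pair(pair(0, e), pair(0, 0))), 0)), pair(m(0, s(f(f(0, s(pair(e, e))), f(pair(e, e), s(pair(e, e))))), e), e))  →  pair(pair(s(e), pair(0, 0)), pair(m(0, s(f(f(0, s(pair(e, e))), f(pair(e, e), s(pair(e, e))))), e), e))   [R1 at 1.2]
4. pair(pair(s(e), pair(0, 0)), pair(m(0, s(f(f(0, s(pair(e, e))), f(pair(e, e), s(pair(e, e))))), e), e))  →  pair(pair(s(e), pair(0, 0)), pair(pair(0, e), e))   [R1 at 2.1]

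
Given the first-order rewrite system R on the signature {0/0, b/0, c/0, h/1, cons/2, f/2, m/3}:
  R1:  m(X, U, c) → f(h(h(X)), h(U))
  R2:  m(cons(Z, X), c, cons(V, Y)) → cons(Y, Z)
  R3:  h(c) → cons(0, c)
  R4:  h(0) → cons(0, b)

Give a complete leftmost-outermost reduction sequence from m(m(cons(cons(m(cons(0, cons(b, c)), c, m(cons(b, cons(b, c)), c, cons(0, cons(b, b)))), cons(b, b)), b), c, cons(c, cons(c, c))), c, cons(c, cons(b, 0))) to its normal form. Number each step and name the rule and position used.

cons(cons(b, 0), cons(c, c))

1. m(m(cons(cons(m(cons(0, cons(b, c)), c, m(cons(b, cons(b, c)), c, cons(0, cons(b, b)))), cons(b, b)), b), c, cons(c, cons(c, c))), c, cons(c, cons(b, 0)))  →  m(cons(cons(c, c), cons(m(cons(0, cons(b, c)), c, m(cons(b, cons(b, c)), c, cons(0, cons(b, b)))), cons(b, b))), c, cons(c, cons(b, 0)))   [R2 at 1]
2. m(cons(cons(c, c), cons(m(cons(0, cons(b, c)), c, m(cons(b, cons(b, c)), c, cons(0, cons(b, b)))), cons(b, b))), c, cons(c, cons(b, 0)))  →  cons(cons(b, 0), cons(c, c))   [R2 at ε]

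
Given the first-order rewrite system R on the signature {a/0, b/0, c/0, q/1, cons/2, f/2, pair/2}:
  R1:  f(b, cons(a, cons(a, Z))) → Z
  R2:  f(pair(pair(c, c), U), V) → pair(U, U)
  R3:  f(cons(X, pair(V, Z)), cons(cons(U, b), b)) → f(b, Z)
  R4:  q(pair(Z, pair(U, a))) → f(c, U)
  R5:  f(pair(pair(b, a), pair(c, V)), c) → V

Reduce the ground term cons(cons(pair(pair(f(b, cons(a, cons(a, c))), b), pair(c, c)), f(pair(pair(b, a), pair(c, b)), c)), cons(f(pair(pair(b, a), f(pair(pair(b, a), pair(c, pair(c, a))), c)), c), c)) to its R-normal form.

cons(cons(pair(pair(c, b), pair(c, c)), b), cons(a, c))

1. cons(cons(pair(pair(f(b, cons(a, cons(a, c))), b), pair(c, c)), f(pair(pair(b, a), pair(c, b)), c)), cons(f(pair(pair(b, a), f(pair(pair(b, a), pair(c, pair(c, a))), c)), c), c))  →  cons(cons(pair(pair(c, b), pair(c, c)), f(pair(pair(b, a), pair(c, b)), c)), cons(f(pair(pair(b, a), f(pair(pair(b, a), pair(c, pair(c, a))), c)), c), c))   [R1 at 1.1.1.1]
2. cons(cons(pair(pair(c, b), pair(c, c)), f(pair(pair(b, a), pair(c, b)), c)), cons(f(pair(pair(b, a), f(pair(pair(b, a), pair(c, pair(c, a))), c)), c), c))  →  cons(cons(pair(pair(c, b), pair(c, c)), b), cons(f(pair(pair(b, a), f(pair(pair(b, a), pair(c, pair(c, a))), c)), c), c))   [R5 at 1.2]
3. cons(cons(pair(pair(c, b), pair(c, c)), b), cons(f(pair(pair(b, a), f(pair(pair(b, a), pair(c, pair(c, a))), c)), c), c))  →  cons(cons(pair(pair(c, b), pair(c, c)), b), cons(f(pair(pair(b, a), pair(c, a)), c), c))   [R5 at 2.1.1.2]
4. cons(cons(pair(pair(c, b), pair(c, c)), b), cons(f(pair(pair(b, a), pair(c, a)), c), c))  →  cons(cons(pair(pair(c, b), pair(c, c)), b), cons(a, c))   [R5 at 2.1]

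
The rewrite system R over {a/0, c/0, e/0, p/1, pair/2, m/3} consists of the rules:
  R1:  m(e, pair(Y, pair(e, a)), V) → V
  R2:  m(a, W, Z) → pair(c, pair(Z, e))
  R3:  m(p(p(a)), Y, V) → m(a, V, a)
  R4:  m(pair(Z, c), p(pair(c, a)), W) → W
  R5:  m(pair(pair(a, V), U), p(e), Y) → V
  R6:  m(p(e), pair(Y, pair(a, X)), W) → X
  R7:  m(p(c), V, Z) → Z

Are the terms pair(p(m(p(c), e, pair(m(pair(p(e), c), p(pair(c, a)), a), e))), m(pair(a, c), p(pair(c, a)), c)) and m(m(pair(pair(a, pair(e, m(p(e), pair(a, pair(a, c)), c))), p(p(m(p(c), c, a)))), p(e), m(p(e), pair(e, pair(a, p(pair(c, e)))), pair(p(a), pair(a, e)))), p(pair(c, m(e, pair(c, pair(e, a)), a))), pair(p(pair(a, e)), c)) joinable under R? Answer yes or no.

yes — NF(t₁) = pair(p(pair(a, e)), c), NF(t₂) = pair(p(pair(a, e)), c)

Reduce t₁ = pair(p(m(p(c), e, pair(m(pair(p(e), c), p(pair(c, a)), a), e))), m(pair(a, c), p(pair(c, a)), c)):
1. pair(p(m(p(c), e, pair(m(pair(p(e), c), p(pair(c, a)), a), e))), m(pair(a, c), p(pair(c, a)), c))  →  pair(p(pair(m(pair(p(e), c), p(pair(c, a)), a), e)), m(pair(a, c), p(pair(c, a)), c))   [R7 at 1.1]
2. pair(p(pair(m(pair(p(e), c), p(pair(c, a)), a), e)), m(pair(a, c), p(pair(c, a)), c))  →  pair(p(pair(a, e)), m(pair(a, c), p(pair(c, a)), c))   [R4 at 1.1.1]
3. pair(p(pair(a, e)), m(pair(a, c), p(pair(c, a)), c))  →  pair(p(pair(a, e)), c)   [R4 at 2]

Reduce t₂ = m(m(pair(pair(a, pair(e, m(p(e), pair(a, pair(a, c)), c))), p(p(m(p(c), c, a)))), p(e), m(p(e), pair(e, pair(a, p(pair(c, e)))), pair(p(a), pair(a, e)))), p(pair(c, m(e, pair(c, pair(e, a)), a))), pair(p(pair(a, e)), c)):
1. m(m(pair(pair(a, pair(e, m(p(e), pair(a, pair(a, c)), c))), p(p(m(p(c), c, a)))), p(e), m(p(e), pair(e, pair(a, p(pair(c, e)))), pair(p(a), pair(a, e)))), p(pair(c, m(e, pair(c, pair(e, a)), a))), pair(p(pair(a, e)), c))  →  m(pair(e, m(p(e), pair(a, pair(a, c)), c)), p(pair(c, m(e, pair(c, pair(e, a)), a))), pair(p(pair(a, e)), c))   [R5 at 1]
2. m(pair(e, m(p(e), pair(a, pair(a, c)), c)), p(pair(c, m(e, pair(c, pair(e, a)), a))), pair(p(pair(a, e)), c))  →  m(pair(e, c), p(pair(c, m(e, pair(c, pair(e, a)), a))), pair(p(pair(a, e)), c))   [R6 at 1.2]
3. m(pair(e, c), p(pair(c, m(e, pair(c, pair(e, a)), a))), pair(p(pair(a, e)), c))  →  m(pair(e, c), p(pair(c, a)), pair(p(pair(a, e)), c))   [R1 at 2.1.2]
4. m(pair(e, c), p(pair(c, a)), pair(p(pair(a, e)), c))  →  pair(p(pair(a, e)), c)   [R4 at ε]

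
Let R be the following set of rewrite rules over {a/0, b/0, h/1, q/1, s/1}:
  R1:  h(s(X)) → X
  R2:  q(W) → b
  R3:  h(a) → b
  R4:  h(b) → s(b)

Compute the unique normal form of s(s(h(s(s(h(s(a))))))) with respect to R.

s(s(s(a)))

1. s(s(h(s(s(h(s(a)))))))  →  s(s(s(h(s(a)))))   [R1 at 1.1]
2. s(s(s(h(s(a)))))  →  s(s(s(a)))   [R1 at 1.1.1]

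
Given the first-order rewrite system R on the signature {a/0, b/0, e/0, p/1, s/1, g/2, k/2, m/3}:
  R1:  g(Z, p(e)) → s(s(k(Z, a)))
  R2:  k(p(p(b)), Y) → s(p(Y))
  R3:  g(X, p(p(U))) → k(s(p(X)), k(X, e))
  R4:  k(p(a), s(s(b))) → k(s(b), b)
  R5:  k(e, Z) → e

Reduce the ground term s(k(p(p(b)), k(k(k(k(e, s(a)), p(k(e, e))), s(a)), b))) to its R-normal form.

1. s(k(p(p(b)), k(k(k(k(e, s(a)), p(k(e, e))), s(a)), b)))  →  s(s(p(k(k(k(k(e, s(a)), p(k(e, e))), s(a)), b))))   [R2 at 1]
2. s(s(p(k(k(k(k(e, s(a)), p(k(e, e))), s(a)), b))))  →  s(s(p(k(k(k(e, p(k(e, e))), s(a)), b))))   [R5 at 1.1.1.1.1.1]
3. s(s(p(k(k(k(e, p(k(e, e))), s(a)), b))))  →  s(s(p(k(k(e, s(a)), b))))   [R5 at 1.1.1.1.1]
4. s(s(p(k(k(e, s(a)), b))))  →  s(s(p(k(e, b))))   [R5 at 1.1.1.1]
5. s(s(p(k(e, b))))  →  s(s(p(e)))   [R5 at 1.1.1]

s(s(p(e)))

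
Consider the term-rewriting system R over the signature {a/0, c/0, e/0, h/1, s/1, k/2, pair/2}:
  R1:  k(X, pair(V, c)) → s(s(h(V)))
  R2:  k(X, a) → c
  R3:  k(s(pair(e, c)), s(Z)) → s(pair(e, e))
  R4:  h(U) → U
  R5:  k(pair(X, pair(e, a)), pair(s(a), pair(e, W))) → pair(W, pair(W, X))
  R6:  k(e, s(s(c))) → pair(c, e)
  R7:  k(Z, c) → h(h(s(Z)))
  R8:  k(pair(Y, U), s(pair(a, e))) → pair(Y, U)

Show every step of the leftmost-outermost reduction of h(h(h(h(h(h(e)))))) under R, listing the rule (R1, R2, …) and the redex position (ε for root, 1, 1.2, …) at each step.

1. h(h(h(h(h(h(e))))))  →  h(h(h(h(h(e)))))   [R4 at ε]
2. h(h(h(h(h(e)))))  →  h(h(h(h(e))))   [R4 at ε]
3. h(h(h(h(e))))  →  h(h(h(e)))   [R4 at ε]
4. h(h(h(e)))  →  h(h(e))   [R4 at ε]
5. h(h(e))  →  h(e)   [R4 at ε]
6. h(e)  →  e   [R4 at ε]

e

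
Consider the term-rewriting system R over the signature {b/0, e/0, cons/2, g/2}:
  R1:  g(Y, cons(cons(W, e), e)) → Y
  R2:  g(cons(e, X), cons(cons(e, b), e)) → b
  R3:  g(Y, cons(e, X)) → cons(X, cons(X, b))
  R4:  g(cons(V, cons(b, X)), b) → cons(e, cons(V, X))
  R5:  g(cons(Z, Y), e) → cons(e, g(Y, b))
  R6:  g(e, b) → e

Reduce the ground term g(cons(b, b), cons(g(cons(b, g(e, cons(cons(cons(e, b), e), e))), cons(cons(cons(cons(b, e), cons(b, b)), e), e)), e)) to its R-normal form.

1. g(cons(b, b), cons(g(cons(b, g(e, cons(cons(cons(e, b), e), e))), cons(cons(cons(cons(b, e), cons(b, b)), e), e)), e))  →  g(cons(b, b), cons(cons(b, g(e, cons(cons(cons(e, b), e), e))), e))   [R1 at 2.1]
2. g(cons(b, b), cons(cons(b, g(e, cons(cons(cons(e, b), e), e))), e))  →  g(cons(b, b), cons(cons(b, e), e))   [R1 at 2.1.2]
3. g(cons(b, b), cons(cons(b, e), e))  →  cons(b, b)   [R1 at ε]

cons(b, b)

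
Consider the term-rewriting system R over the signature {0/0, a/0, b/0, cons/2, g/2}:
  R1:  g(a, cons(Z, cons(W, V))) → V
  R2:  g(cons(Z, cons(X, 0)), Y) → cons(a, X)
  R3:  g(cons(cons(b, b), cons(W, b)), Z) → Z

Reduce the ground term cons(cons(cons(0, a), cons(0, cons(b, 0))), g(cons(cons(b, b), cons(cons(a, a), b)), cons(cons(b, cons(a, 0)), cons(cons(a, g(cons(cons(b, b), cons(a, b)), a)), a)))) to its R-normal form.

1. cons(cons(cons(0, a), cons(0, cons(b, 0))), g(cons(cons(b, b), cons(cons(a, a), b)), cons(cons(b, cons(a, 0)), cons(cons(a, g(cons(cons(b, b), cons(a, b)), a)), a))))  →  cons(cons(cons(0, a), cons(0, cons(b, 0))), cons(cons(b, cons(a, 0)), cons(cons(a, g(cons(cons(b, b), cons(a, b)), a)), a)))   [R3 at 2]
2. cons(cons(cons(0, a), cons(0, cons(b, 0))), cons(cons(b, cons(a, 0)), cons(cons(a, g(cons(cons(b, b), cons(a, b)), a)), a)))  →  cons(cons(cons(0, a), cons(0, cons(b, 0))), cons(cons(b, cons(a, 0)), cons(cons(a, a), a)))   [R3 at 2.2.1.2]

cons(cons(cons(0, a), cons(0, cons(b, 0))), cons(cons(b, cons(a, 0)), cons(cons(a, a), a)))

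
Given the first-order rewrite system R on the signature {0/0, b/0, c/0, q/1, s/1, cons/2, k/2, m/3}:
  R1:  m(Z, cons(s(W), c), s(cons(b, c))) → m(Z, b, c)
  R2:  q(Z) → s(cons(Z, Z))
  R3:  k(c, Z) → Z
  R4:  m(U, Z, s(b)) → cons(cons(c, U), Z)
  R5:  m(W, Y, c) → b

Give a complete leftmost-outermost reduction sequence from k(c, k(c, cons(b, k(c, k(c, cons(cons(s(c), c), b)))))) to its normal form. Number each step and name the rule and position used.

cons(b, cons(cons(s(c), c), b))

1. k(c, k(c, cons(b, k(c, k(c, cons(cons(s(c), c), b))))))  →  k(c, cons(b, k(c, k(c, cons(cons(s(c), c), b)))))   [R3 at ε]
2. k(c, cons(b, k(c, k(c, cons(cons(s(c), c), b)))))  →  cons(b, k(c, k(c, cons(cons(s(c), c), b))))   [R3 at ε]
3. cons(b, k(c, k(c, cons(cons(s(c), c), b))))  →  cons(b, k(c, cons(cons(s(c), c), b)))   [R3 at 2]
4. cons(b, k(c, cons(cons(s(c), c), b)))  →  cons(b, cons(cons(s(c), c), b))   [R3 at 2]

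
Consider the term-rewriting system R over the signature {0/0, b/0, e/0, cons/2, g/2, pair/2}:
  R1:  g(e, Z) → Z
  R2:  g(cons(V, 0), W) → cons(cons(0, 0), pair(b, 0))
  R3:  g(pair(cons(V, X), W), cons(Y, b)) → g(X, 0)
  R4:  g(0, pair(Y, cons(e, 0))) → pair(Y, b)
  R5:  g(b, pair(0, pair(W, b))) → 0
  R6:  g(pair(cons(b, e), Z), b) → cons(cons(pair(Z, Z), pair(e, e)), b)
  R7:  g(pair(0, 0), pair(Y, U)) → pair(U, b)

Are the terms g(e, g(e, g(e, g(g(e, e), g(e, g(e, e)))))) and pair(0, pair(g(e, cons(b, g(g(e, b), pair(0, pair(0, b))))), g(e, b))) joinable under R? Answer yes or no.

Reduce t₁ = g(e, g(e, g(e, g(g(e, e), g(e, g(e, e)))))):
1. g(e, g(e, g(e, g(g(e, e), g(e, g(e, e))))))  →  g(e, g(e, g(g(e, e), g(e, g(e, e)))))   [R1 at ε]
2. g(e, g(e, g(g(e, e), g(e, g(e, e)))))  →  g(e, g(g(e, e), g(e, g(e, e))))   [R1 at ε]
3. g(e, g(g(e, e), g(e, g(e, e))))  →  g(g(e, e), g(e, g(e, e)))   [R1 at ε]
4. g(g(e, e), g(e, g(e, e)))  →  g(e, g(e, g(e, e)))   [R1 at 1]
5. g(e, g(e, g(e, e)))  →  g(e, g(e, e))   [R1 at ε]
6. g(e, g(e, e))  →  g(e, e)   [R1 at ε]
7. g(e, e)  →  e   [R1 at ε]

Reduce t₂ = pair(0, pair(g(e, cons(b, g(g(e, b), pair(0, pair(0, b))))), g(e, b))):
1. pair(0, pair(g(e, cons(b, g(g(e, b), pair(0, pair(0, b))))), g(e, b)))  →  pair(0, pair(cons(b, g(g(e, b), pair(0, pair(0, b)))), g(e, b)))   [R1 at 2.1]
2. pair(0, pair(cons(b, g(g(e, b), pair(0, pair(0, b)))), g(e, b)))  →  pair(0, pair(cons(b, g(b, pair(0, pair(0, b)))), g(e, b)))   [R1 at 2.1.2.1]
3. pair(0, pair(cons(b, g(b, pair(0, pair(0, b)))), g(e, b)))  →  pair(0, pair(cons(b, 0), g(e, b)))   [R5 at 2.1.2]
4. pair(0, pair(cons(b, 0), g(e, b)))  →  pair(0, pair(cons(b, 0), b))   [R1 at 2.2]

no — NF(t₁) = e, NF(t₂) = pair(0, pair(cons(b, 0), b))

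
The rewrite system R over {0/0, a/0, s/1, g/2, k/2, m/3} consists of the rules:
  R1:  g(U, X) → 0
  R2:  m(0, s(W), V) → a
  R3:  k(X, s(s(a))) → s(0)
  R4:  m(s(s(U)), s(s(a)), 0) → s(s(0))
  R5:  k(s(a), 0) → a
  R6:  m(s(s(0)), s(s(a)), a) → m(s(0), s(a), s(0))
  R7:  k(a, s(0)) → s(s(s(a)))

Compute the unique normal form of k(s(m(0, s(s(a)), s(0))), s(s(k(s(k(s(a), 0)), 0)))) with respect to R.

1. k(s(m(0, s(s(a)), s(0))), s(s(k(s(k(s(a), 0)), 0))))  →  k(s(a), s(s(k(s(k(s(a), 0)), 0))))   [R2 at 1.1]
2. k(s(a), s(s(k(s(k(s(a), 0)), 0))))  →  k(s(a), s(s(k(s(a), 0))))   [R5 at 2.1.1.1.1]
3. k(s(a), s(s(k(s(a), 0))))  →  k(s(a), s(s(a)))   [R5 at 2.1.1]
4. k(s(a), s(s(a)))  →  s(0)   [R3 at ε]

s(0)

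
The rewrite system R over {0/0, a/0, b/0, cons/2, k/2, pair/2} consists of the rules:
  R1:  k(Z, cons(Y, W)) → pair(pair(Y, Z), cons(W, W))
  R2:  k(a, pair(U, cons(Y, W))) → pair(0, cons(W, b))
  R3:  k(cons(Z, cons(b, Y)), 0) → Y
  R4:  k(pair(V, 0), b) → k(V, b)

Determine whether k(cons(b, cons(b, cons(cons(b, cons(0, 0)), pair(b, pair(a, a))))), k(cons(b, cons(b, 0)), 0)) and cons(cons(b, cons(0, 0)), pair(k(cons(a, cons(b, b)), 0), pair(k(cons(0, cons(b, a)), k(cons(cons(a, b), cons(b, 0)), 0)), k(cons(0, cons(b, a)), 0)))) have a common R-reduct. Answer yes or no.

yes — NF(t₁) = cons(cons(b, cons(0, 0)), pair(b, pair(a, a))), NF(t₂) = cons(cons(b, cons(0, 0)), pair(b, pair(a, a)))

Reduce t₁ = k(cons(b, cons(b, cons(cons(b, cons(0, 0)), pair(b, pair(a, a))))), k(cons(b, cons(b, 0)), 0)):
1. k(cons(b, cons(b, cons(cons(b, cons(0, 0)), pair(b, pair(a, a))))), k(cons(b, cons(b, 0)), 0))  →  k(cons(b, cons(b, cons(cons(b, cons(0, 0)), pair(b, pair(a, a))))), 0)   [R3 at 2]
2. k(cons(b, cons(b, cons(cons(b, cons(0, 0)), pair(b, pair(a, a))))), 0)  →  cons(cons(b, cons(0, 0)), pair(b, pair(a, a)))   [R3 at ε]

Reduce t₂ = cons(cons(b, cons(0, 0)), pair(k(cons(a, cons(b, b)), 0), pair(k(cons(0, cons(b, a)), k(cons(cons(a, b), cons(b, 0)), 0)), k(cons(0, cons(b, a)), 0)))):
1. cons(cons(b, cons(0, 0)), pair(k(cons(a, cons(b, b)), 0), pair(k(cons(0, cons(b, a)), k(cons(cons(a, b), cons(b, 0)), 0)), k(cons(0, cons(b, a)), 0))))  →  cons(cons(b, cons(0, 0)), pair(b, pair(k(cons(0, cons(b, a)), k(cons(cons(a, b), cons(b, 0)), 0)), k(cons(0, cons(b, a)), 0))))   [R3 at 2.1]
2. cons(cons(b, cons(0, 0)), pair(b, pair(k(cons(0, cons(b, a)), k(cons(cons(a, b), cons(b, 0)), 0)), k(cons(0, cons(b, a)), 0))))  →  cons(cons(b, cons(0, 0)), pair(b, pair(k(cons(0, cons(b, a)), 0), k(cons(0, cons(b, a)), 0))))   [R3 at 2.2.1.2]
3. cons(cons(b, cons(0, 0)), pair(b, pair(k(cons(0, cons(b, a)), 0), k(cons(0, cons(b, a)), 0))))  →  cons(cons(b, cons(0, 0)), pair(b, pair(a, k(cons(0, cons(b, a)), 0))))   [R3 at 2.2.1]
4. cons(cons(b, cons(0, 0)), pair(b, pair(a, k(cons(0, cons(b, a)), 0))))  →  cons(cons(b, cons(0, 0)), pair(b, pair(a, a)))   [R3 at 2.2.2]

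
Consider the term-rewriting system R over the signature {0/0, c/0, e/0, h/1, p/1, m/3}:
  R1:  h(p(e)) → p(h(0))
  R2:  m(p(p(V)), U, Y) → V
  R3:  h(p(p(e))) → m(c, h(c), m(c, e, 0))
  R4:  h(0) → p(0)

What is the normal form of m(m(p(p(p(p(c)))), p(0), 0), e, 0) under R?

1. m(m(p(p(p(p(c)))), p(0), 0), e, 0)  →  m(p(p(c)), e, 0)   [R2 at 1]
2. m(p(p(c)), e, 0)  →  c   [R2 at ε]

c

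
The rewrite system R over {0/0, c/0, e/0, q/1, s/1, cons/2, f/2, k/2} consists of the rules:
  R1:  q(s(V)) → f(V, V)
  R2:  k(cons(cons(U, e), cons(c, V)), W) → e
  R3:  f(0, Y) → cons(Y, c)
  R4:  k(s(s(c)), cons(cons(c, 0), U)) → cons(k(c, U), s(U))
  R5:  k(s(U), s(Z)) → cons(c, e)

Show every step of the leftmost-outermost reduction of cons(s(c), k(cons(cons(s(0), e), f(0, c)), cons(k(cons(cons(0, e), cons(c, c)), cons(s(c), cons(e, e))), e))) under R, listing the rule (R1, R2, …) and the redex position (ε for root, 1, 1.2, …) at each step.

cons(s(c), e)

1. cons(s(c), k(cons(cons(s(0), e), f(0, c)), cons(k(cons(cons(0, e), cons(c, c)), cons(s(c), cons(e, e))), e)))  →  cons(s(c), k(cons(cons(s(0), e), cons(c, c)), cons(k(cons(cons(0, e), cons(c, c)), cons(s(c), cons(e, e))), e)))   [R3 at 2.1.2]
2. cons(s(c), k(cons(cons(s(0), e), cons(c, c)), cons(k(cons(cons(0, e), cons(c, c)), cons(s(c), cons(e, e))), e)))  →  cons(s(c), e)   [R2 at 2]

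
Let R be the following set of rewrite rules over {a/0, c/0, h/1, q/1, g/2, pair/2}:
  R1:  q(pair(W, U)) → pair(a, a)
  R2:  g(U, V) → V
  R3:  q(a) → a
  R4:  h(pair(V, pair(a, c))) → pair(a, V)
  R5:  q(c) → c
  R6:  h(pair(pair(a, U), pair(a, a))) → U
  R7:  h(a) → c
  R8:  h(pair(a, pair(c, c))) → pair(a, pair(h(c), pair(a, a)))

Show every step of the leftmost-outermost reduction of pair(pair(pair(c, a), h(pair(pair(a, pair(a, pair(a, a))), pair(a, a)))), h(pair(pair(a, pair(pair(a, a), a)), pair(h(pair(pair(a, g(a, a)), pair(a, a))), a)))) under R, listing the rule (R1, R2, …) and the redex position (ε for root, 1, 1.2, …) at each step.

pair(pair(pair(c, a), pair(a, pair(a, a))), pair(pair(a, a), a))

1. pair(pair(pair(c, a), h(pair(pair(a, pair(a, pair(a, a))), pair(a, a)))), h(pair(pair(a, pair(pair(a, a), a)), pair(h(pair(pair(a, g(a, a)), pair(a, a))), a))))  →  pair(pair(pair(c, a), pair(a, pair(a, a))), h(pair(pair(a, pair(pair(a, a), a)), pair(h(pair(pair(a, g(a, a)), pair(a, a))), a))))   [R6 at 1.2]
2. pair(pair(pair(c, a), pair(a, pair(a, a))), h(pair(pair(a, pair(pair(a, a), a)), pair(h(pair(pair(a, g(a, a)), pair(a, a))), a))))  →  pair(pair(pair(c, a), pair(a, pair(a, a))), h(pair(pair(a, pair(pair(a, a), a)), pair(g(a, a), a))))   [R6 at 2.1.2.1]
3. pair(pair(pair(c, a), pair(a, pair(a, a))), h(pair(pair(a, pair(pair(a, a), a)), pair(g(a, a), a))))  →  pair(pair(pair(c, a), pair(a, pair(a, a))), h(pair(pair(a, pair(pair(a, a), a)), pair(a, a))))   [R2 at 2.1.2.1]
4. pair(pair(pair(c, a), pair(a, pair(a, a))), h(pair(pair(a, pair(pair(a, a), a)), pair(a, a))))  →  pair(pair(pair(c, a), pair(a, pair(a, a))), pair(pair(a, a), a))   [R6 at 2]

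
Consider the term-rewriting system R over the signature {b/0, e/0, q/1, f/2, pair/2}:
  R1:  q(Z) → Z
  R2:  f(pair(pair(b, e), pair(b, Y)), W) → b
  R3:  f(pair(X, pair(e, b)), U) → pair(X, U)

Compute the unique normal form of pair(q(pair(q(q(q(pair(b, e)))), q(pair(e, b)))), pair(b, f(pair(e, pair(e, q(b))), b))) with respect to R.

pair(pair(pair(b, e), pair(e, b)), pair(b, pair(e, b)))

1. pair(q(pair(q(q(q(pair(b, e)))), q(pair(e, b)))), pair(b, f(pair(e, pair(e, q(b))), b)))  →  pair(pair(q(q(q(pair(b, e)))), q(pair(e, b))), pair(b, f(pair(e, pair(e, q(b))), b)))   [R1 at 1]
2. pair(pair(q(q(q(pair(b, e)))), q(pair(e, b))), pair(b, f(pair(e, pair(e, q(b))), b)))  →  pair(pair(q(q(pair(b, e))), q(pair(e, b))), pair(b, f(pair(e, pair(e, q(b))), b)))   [R1 at 1.1]
3. pair(pair(q(q(pair(b, e))), q(pair(e, b))), pair(b, f(pair(e, pair(e, q(b))), b)))  →  pair(pair(q(pair(b, e)), q(pair(e, b))), pair(b, f(pair(e, pair(e, q(b))), b)))   [R1 at 1.1]
4. pair(pair(q(pair(b, e)), q(pair(e, b))), pair(b, f(pair(e, pair(e, q(b))), b)))  →  pair(pair(pair(b, e), q(pair(e, b))), pair(b, f(pair(e, pair(e, q(b))), b)))   [R1 at 1.1]
5. pair(pair(pair(b, e), q(pair(e, b))), pair(b, f(pair(e, pair(e, q(b))), b)))  →  pair(pair(pair(b, e), pair(e, b)), pair(b, f(pair(e, pair(e, q(b))), b)))   [R1 at 1.2]
6. pair(pair(pair(b, e), pair(e, b)), pair(b, f(pair(e, pair(e, q(b))), b)))  →  pair(pair(pair(b, e), pair(e, b)), pair(b, f(pair(e, pair(e, b)), b)))   [R1 at 2.2.1.2.2]
7. pair(pair(pair(b, e), pair(e, b)), pair(b, f(pair(e, pair(e, b)), b)))  →  pair(pair(pair(b, e), pair(e, b)), pair(b, pair(e, b)))   [R3 at 2.2]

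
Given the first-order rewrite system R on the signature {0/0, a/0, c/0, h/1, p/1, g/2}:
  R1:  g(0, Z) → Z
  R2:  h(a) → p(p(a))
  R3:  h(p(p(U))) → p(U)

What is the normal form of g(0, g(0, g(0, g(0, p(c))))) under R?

1. g(0, g(0, g(0, g(0, p(c)))))  →  g(0, g(0, g(0, p(c))))   [R1 at ε]
2. g(0, g(0, g(0, p(c))))  →  g(0, g(0, p(c)))   [R1 at ε]
3. g(0, g(0, p(c)))  →  g(0, p(c))   [R1 at ε]
4. g(0, p(c))  →  p(c)   [R1 at ε]

p(c)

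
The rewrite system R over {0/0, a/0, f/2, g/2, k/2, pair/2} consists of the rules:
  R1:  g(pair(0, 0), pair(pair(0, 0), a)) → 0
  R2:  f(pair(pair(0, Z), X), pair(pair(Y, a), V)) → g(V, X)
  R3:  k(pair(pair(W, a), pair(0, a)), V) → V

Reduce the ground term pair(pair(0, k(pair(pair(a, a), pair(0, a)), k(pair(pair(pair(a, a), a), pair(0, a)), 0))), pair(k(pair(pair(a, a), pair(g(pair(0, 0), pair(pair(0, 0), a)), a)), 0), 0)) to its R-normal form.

pair(pair(0, 0), pair(0, 0))

1. pair(pair(0, k(pair(pair(a, a), pair(0, a)), k(pair(pair(pair(a, a), a), pair(0, a)), 0))), pair(k(pair(pair(a, a), pair(g(pair(0, 0), pair(pair(0, 0), a)), a)), 0), 0))  →  pair(pair(0, k(pair(pair(pair(a, a), a), pair(0, a)), 0)), pair(k(pair(pair(a, a), pair(g(pair(0, 0), pair(pair(0, 0), a)), a)), 0), 0))   [R3 at 1.2]
2. pair(pair(0, k(pair(pair(pair(a, a), a), pair(0, a)), 0)), pair(k(pair(pair(a, a), pair(g(pair(0, 0), pair(pair(0, 0), a)), a)), 0), 0))  →  pair(pair(0, 0), pair(k(pair(pair(a, a), pair(g(pair(0, 0), pair(pair(0, 0), a)), a)), 0), 0))   [R3 at 1.2]
3. pair(pair(0, 0), pair(k(pair(pair(a, a), pair(g(pair(0, 0), pair(pair(0, 0), a)), a)), 0), 0))  →  pair(pair(0, 0), pair(k(pair(pair(a, a), pair(0, a)), 0), 0))   [R1 at 2.1.1.2.1]
4. pair(pair(0, 0), pair(k(pair(pair(a, a), pair(0, a)), 0), 0))  →  pair(pair(0, 0), pair(0, 0))   [R3 at 2.1]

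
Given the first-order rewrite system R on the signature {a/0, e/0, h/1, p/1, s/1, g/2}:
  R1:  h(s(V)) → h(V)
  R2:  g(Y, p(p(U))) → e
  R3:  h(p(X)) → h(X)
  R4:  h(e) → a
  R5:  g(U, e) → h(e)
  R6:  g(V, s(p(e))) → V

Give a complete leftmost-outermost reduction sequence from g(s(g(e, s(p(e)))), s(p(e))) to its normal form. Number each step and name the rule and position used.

s(e)

1. g(s(g(e, s(p(e)))), s(p(e)))  →  s(g(e, s(p(e))))   [R6 at ε]
2. s(g(e, s(p(e))))  →  s(e)   [R6 at 1]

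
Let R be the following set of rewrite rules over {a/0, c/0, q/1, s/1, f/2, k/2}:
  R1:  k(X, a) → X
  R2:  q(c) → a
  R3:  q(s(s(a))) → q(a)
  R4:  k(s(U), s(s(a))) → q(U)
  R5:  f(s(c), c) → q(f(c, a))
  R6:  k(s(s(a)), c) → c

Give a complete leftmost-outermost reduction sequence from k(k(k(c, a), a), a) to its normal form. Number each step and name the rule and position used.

1. k(k(k(c, a), a), a)  →  k(k(c, a), a)   [R1 at ε]
2. k(k(c, a), a)  →  k(c, a)   [R1 at ε]
3. k(c, a)  →  c   [R1 at ε]

c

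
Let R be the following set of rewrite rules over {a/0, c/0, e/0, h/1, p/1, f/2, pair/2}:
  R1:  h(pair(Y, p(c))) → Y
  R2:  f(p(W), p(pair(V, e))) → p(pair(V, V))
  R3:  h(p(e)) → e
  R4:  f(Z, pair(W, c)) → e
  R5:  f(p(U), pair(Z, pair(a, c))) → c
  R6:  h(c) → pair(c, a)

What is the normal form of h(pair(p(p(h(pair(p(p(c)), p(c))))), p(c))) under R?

p(p(p(p(c))))

1. h(pair(p(p(h(pair(p(p(c)), p(c))))), p(c)))  →  p(p(h(pair(p(p(c)), p(c)))))   [R1 at ε]
2. p(p(h(pair(p(p(c)), p(c)))))  →  p(p(p(p(c))))   [R1 at 1.1]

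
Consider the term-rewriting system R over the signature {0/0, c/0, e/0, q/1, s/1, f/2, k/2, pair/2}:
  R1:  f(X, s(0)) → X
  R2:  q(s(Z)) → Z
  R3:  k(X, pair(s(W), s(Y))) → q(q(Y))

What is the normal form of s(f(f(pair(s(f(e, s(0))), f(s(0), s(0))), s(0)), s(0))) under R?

s(pair(s(e), s(0)))

1. s(f(f(pair(s(f(e, s(0))), f(s(0), s(0))), s(0)), s(0)))  →  s(f(pair(s(f(e, s(0))), f(s(0), s(0))), s(0)))   [R1 at 1]
2. s(f(pair(s(f(e, s(0))), f(s(0), s(0))), s(0)))  →  s(pair(s(f(e, s(0))), f(s(0), s(0))))   [R1 at 1]
3. s(pair(s(f(e, s(0))), f(s(0), s(0))))  →  s(pair(s(e), f(s(0), s(0))))   [R1 at 1.1.1]
4. s(pair(s(e), f(s(0), s(0))))  →  s(pair(s(e), s(0)))   [R1 at 1.2]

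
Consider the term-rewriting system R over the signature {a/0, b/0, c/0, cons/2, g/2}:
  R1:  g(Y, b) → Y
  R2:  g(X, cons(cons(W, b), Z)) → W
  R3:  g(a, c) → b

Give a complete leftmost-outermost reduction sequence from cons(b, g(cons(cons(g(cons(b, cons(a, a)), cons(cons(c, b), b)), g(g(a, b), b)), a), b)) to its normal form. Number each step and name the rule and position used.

cons(b, cons(cons(c, a), a))

1. cons(b, g(cons(cons(g(cons(b, cons(a, a)), cons(cons(c, b), b)), g(g(a, b), b)), a), b))  →  cons(b, cons(cons(g(cons(b, cons(a, a)), cons(cons(c, b), b)), g(g(a, b), b)), a))   [R1 at 2]
2. cons(b, cons(cons(g(cons(b, cons(a, a)), cons(cons(c, b), b)), g(g(a, b), b)), a))  →  cons(b, cons(cons(c, g(g(a, b), b)), a))   [R2 at 2.1.1]
3. cons(b, cons(cons(c, g(g(a, b), b)), a))  →  cons(b, cons(cons(c, g(a, b)), a))   [R1 at 2.1.2]
4. cons(b, cons(cons(c, g(a, b)), a))  →  cons(b, cons(cons(c, a), a))   [R1 at 2.1.2]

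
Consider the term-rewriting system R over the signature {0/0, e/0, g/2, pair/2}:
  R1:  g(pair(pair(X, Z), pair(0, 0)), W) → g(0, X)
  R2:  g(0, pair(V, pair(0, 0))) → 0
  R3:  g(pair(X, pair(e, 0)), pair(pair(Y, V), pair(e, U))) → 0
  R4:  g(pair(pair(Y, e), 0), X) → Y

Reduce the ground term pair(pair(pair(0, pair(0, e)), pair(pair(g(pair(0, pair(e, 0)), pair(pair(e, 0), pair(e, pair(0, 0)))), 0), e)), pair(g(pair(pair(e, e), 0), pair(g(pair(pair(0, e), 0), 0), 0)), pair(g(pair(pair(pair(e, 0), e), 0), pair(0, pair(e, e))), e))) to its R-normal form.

1. pair(pair(pair(0, pair(0, e)), pair(pair(g(pair(0, pair(e, 0)), pair(pair(e, 0), pair(e, pair(0, 0)))), 0), e)), pair(g(pair(pair(e, e), 0), pair(g(pair(pair(0, e), 0), 0), 0)), pair(g(pair(pair(pair(e, 0), e), 0), pair(0, pair(e, e))), e)))  →  pair(pair(pair(0, pair(0, e)), pair(pair(0, 0), e)), pair(g(pair(pair(e, e), 0), pair(g(pair(pair(0, e), 0), 0), 0)), pair(g(pair(pair(pair(e, 0), e), 0), pair(0, pair(e, e))), e)))   [R3 at 1.2.1.1]
2. pair(pair(pair(0, pair(0, e)), pair(pair(0, 0), e)), pair(g(pair(pair(e, e), 0), pair(g(pair(pair(0, e), 0), 0), 0)), pair(g(pair(pair(pair(e, 0), e), 0), pair(0, pair(e, e))), e)))  →  pair(pair(pair(0, pair(0, e)), pair(pair(0, 0), e)), pair(e, pair(g(pair(pair(pair(e, 0), e), 0), pair(0, pair(e, e))), e)))   [R4 at 2.1]
3. pair(pair(pair(0, pair(0, e)), pair(pair(0, 0), e)), pair(e, pair(g(pair(pair(pair(e, 0), e), 0), pair(0, pair(e, e))), e)))  →  pair(pair(pair(0, pair(0, e)), pair(pair(0, 0), e)), pair(e, pair(pair(e, 0), e)))   [R4 at 2.2.1]

pair(pair(pair(0, pair(0, e)), pair(pair(0, 0), e)), pair(e, pair(pair(e, 0), e)))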